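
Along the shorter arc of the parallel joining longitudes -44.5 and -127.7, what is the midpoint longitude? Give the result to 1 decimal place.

Signed shortest Δλ from -44.5° to -127.7° is -83.2°.
Midpoint longitude = -44.5° + (-83.2°)/2 = -44.5° − 41.6° = -86.1°.

-86.1°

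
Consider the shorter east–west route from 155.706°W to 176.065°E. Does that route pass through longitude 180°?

Naïve |176.065 − -155.706| = 331.771° > 180°, so the shorter arc goes the other way round — across 180°.
Signed shortest Δλ = ((176.065 − -155.706 + 180) mod 360) − 180 = -28.229°.
Going west by 28.229° from -155.706° passes through 180° before reaching +176.065°.

Yes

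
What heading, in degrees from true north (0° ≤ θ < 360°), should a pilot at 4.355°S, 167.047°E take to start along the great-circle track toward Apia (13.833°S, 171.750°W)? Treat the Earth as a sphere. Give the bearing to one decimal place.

Δλ = -171.750 − 167.047 = -338.797°; wrapped into (−180°, 180°]: 21.203°.
θ = atan2( sin Δλ · cos φ₂ , cos φ₁ · sin φ₂ − sin φ₁ · cos φ₂ · cos Δλ )
  = atan2(0.35118, -0.16966) = 115.786° → normalised to [0°, 360°): 115.786°.

115.8°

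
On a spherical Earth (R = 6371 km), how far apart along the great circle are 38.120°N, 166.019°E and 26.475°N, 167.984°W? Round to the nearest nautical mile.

1486 nmi

Δλ = -167.984 − 166.019 = -334.003°; wrapped into (−180°, 180°]: 25.997°.
Δφ = 26.475 − 38.120 = -11.645°.
a = sin²(Δφ/2) + cos φ₁ · cos φ₂ · sin²(Δλ/2) = 0.045919.
c = 2·atan2(√a, √(1−a)) = 0.43192 rad → d = 6371·c ≈ 2751.78 km ≈ 1485.84 nmi.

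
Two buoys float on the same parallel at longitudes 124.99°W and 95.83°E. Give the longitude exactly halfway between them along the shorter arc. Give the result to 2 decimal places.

Signed shortest Δλ from -124.99° to +95.83° is -139.18°.
Midpoint longitude = -124.99° + (-139.18°)/2 = -124.99° − 69.59° = -194.58°.
Normalise into (−180°, 180°]: +165.42°.
(The naïve average (-124.99 + +95.83)/2 = -14.58° is on the wrong side of the globe.)

165.42°E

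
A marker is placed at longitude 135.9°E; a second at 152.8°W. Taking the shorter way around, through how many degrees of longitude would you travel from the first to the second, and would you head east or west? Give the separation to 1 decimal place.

Raw difference: -152.8 − 135.9 = -288.7°.
Normalise into (−180°, 180°]: -288.7° + 360° = 71.3°.
Positive ⇒ the second point lies to the east; separation 71.3°.

71.3° east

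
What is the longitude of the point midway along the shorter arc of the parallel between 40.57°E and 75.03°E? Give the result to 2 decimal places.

Signed shortest Δλ from +40.57° to +75.03° is +34.46°.
Midpoint longitude = +40.57° + (+34.46°)/2 = +40.57° + 17.23° = +57.80°.

57.80°E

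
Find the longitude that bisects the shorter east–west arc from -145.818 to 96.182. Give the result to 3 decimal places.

+155.182°

Signed shortest Δλ from -145.818° to +96.182° is -118.000°.
Midpoint longitude = -145.818° + (-118.000°)/2 = -145.818° − 59.000° = -204.818°.
Normalise into (−180°, 180°]: +155.182°.
(The naïve average (-145.818 + +96.182)/2 = -24.818° is on the wrong side of the globe.)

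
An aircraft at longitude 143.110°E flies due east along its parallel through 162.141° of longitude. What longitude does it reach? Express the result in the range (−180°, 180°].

54.749°W

Start at +143.110°; shift +162.141° → +305.251°.
+305.251° lies outside (−180°, 180°]; subtract 360° → -54.749°.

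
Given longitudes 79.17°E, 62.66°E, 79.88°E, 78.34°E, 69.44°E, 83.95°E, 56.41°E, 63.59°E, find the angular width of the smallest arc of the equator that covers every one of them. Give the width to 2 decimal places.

Sort the longitudes: +56.41°, +62.66°, +63.59°, +69.44°, +78.34°, +79.17°, +79.88°, +83.95°.
Eastward gaps between consecutive values (wrapping around): 6.25°, 0.93°, 5.85°, 8.90°, 0.83°, 0.71°, 4.07°, 332.46°.
Largest gap = 332.46° ⇒ minimal covering band is its complement: 360° − 332.46° = 27.54°.
Band runs from +56.41° eastward to +83.95°.

27.54°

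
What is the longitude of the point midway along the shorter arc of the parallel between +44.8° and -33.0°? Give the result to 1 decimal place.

+5.9°

Signed shortest Δλ from +44.8° to -33.0° is -77.8°.
Midpoint longitude = +44.8° + (-77.8°)/2 = +44.8° − 38.9° = +5.9°.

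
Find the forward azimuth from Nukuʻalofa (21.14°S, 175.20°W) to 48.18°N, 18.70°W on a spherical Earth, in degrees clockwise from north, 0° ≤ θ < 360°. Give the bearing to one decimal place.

Δλ = -18.70 − -175.20 = 156.50°.
θ = atan2( sin Δλ · cos φ₂ , cos φ₁ · sin φ₂ − sin φ₁ · cos φ₂ · cos Δλ )
  = atan2(0.26588, 0.47456) = 29.261° → normalised to [0°, 360°): 29.261°.

29.3°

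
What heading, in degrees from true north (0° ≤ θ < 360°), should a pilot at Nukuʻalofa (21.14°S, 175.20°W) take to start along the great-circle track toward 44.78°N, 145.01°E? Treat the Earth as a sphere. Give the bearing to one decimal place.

Δλ = 145.01 − -175.20 = 320.21°; wrapped into (−180°, 180°]: -39.79°.
θ = atan2( sin Δλ · cos φ₂ , cos φ₁ · sin φ₂ − sin φ₁ · cos φ₂ · cos Δλ )
  = atan2(-0.45427, 0.85369) = -28.018° → normalised to [0°, 360°): 331.982°.

332.0°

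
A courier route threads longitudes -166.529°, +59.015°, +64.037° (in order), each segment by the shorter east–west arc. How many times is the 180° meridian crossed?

1

Leg 1: -166.529° → +59.015°, shortest Δλ = -134.456° (west) — crosses 180°.
Leg 2: +59.015° → +64.037°, shortest Δλ = 5.022° (east) — does not cross 180°.
Total crossings: 1.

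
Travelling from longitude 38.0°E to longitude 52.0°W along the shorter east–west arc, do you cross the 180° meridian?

No

Signed shortest Δλ = ((-52.0 − 38.0 + 180) mod 360) − 180 = -90.0°.
Going west by 90.0° from +38.0° reaches -52.0° without touching 180°.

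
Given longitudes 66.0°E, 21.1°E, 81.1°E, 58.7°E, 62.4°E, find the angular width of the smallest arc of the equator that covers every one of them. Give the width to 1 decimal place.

Sort the longitudes: +21.1°, +58.7°, +62.4°, +66.0°, +81.1°.
Eastward gaps between consecutive values (wrapping around): 37.6°, 3.7°, 3.6°, 15.1°, 300.0°.
Largest gap = 300.0° ⇒ minimal covering band is its complement: 360° − 300.0° = 60.0°.
Band runs from +21.1° eastward to +81.1°.

60.0°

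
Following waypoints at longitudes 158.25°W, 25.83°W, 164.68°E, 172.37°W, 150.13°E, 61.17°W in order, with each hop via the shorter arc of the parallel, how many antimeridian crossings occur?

Leg 1: -158.25° → -25.83°, shortest Δλ = 132.42° (east) — does not cross 180°.
Leg 2: -25.83° → +164.68°, shortest Δλ = -169.49° (west) — crosses 180°.
Leg 3: +164.68° → -172.37°, shortest Δλ = 22.95° (east) — crosses 180°.
Leg 4: -172.37° → +150.13°, shortest Δλ = -37.5° (west) — crosses 180°.
Leg 5: +150.13° → -61.17°, shortest Δλ = 148.7° (east) — crosses 180°.
Total crossings: 4.

4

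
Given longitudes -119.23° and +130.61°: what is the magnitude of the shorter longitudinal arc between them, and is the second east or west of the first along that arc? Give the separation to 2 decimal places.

Raw difference: 130.61 − -119.23 = 249.84°.
Normalise into (−180°, 180°]: 249.84° − 360° = -110.16°.
Negative ⇒ the second point lies to the west; separation 110.16°.

110.16° west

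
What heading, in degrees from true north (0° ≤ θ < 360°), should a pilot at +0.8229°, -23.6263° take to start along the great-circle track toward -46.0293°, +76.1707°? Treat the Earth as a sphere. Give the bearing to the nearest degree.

Δλ = 76.1707 − -23.6263 = 99.7970°.
θ = atan2( sin Δλ · cos φ₂ , cos φ₁ · sin φ₂ − sin φ₁ · cos φ₂ · cos Δλ )
  = atan2(0.68417, -0.71792) = 136.379° → normalised to [0°, 360°): 136.379°.

136°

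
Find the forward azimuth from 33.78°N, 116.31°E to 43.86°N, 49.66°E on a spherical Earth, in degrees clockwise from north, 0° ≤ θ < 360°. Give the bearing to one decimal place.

Δλ = 49.66 − 116.31 = -66.65°.
θ = atan2( sin Δλ · cos φ₂ , cos φ₁ · sin φ₂ − sin φ₁ · cos φ₂ · cos Δλ )
  = atan2(-0.66198, 0.41703) = -57.790° → normalised to [0°, 360°): 302.210°.

302.2°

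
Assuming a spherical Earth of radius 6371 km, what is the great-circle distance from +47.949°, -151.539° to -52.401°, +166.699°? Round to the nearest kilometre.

11839 km

Δλ = 166.699 − -151.539 = 318.238°; wrapped into (−180°, 180°]: -41.762°.
Δφ = -52.401 − 47.949 = -100.350°.
a = sin²(Δφ/2) + cos φ₁ · cos φ₂ · sin²(Δλ/2) = 0.641747.
c = 2·atan2(√a, √(1−a)) = 1.85823 rad → d = 6371·c ≈ 11838.80 km.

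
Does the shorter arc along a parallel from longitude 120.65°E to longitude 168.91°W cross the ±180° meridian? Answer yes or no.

Naïve |-168.91 − 120.65| = 289.56° > 180°, so the shorter arc goes the other way round — across 180°.
Signed shortest Δλ = ((-168.91 − 120.65 + 180) mod 360) − 180 = 70.44°.
Going east by 70.44° from +120.65° passes through 180° before reaching -168.91°.

Yes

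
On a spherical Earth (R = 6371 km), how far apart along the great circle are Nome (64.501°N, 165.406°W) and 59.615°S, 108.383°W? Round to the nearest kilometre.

14601 km

Δλ = -108.383 − -165.406 = 57.023°.
Δφ = -59.615 − 64.501 = -124.116°.
a = sin²(Δφ/2) + cos φ₁ · cos φ₂ · sin²(Δλ/2) = 0.830049.
c = 2·atan2(√a, √(1−a)) = 2.29174 rad → d = 6371·c ≈ 14600.71 km.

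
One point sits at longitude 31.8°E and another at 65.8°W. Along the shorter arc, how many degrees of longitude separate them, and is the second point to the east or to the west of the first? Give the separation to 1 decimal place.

Raw difference: -65.8 − 31.8 = -97.6°.
Normalise into (−180°, 180°]: -97.6° stays -97.6°.
Negative ⇒ the second point lies to the west; separation 97.6°.

97.6° west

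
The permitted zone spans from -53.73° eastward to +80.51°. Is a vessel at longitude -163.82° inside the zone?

No

Band width going east from -53.73° to +80.51°: ((80.51 − -53.73) mod 360) = 134.24°.
Offset of -163.82° east of the west edge: ((-163.82 − -53.73) mod 360) = 249.91°.
249.91° > 134.24° ⇒ outside.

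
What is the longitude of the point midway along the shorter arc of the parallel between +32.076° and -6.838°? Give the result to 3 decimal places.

+12.619°

Signed shortest Δλ from +32.076° to -6.838° is -38.914°.
Midpoint longitude = +32.076° + (-38.914°)/2 = +32.076° − 19.457° = +12.619°.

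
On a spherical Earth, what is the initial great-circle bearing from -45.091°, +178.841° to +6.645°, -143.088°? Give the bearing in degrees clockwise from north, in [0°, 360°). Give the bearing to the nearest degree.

44°

Δλ = -143.088 − 178.841 = -321.929°; wrapped into (−180°, 180°]: 38.071°.
θ = atan2( sin Δλ · cos φ₂ , cos φ₁ · sin φ₂ − sin φ₁ · cos φ₂ · cos Δλ )
  = atan2(0.61250, 0.63550) = 43.944° → normalised to [0°, 360°): 43.944°.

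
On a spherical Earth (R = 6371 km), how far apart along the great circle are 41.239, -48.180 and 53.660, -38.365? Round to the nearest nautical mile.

844 nmi

Δλ = -38.365 − -48.180 = 9.815°.
Δφ = 53.660 − 41.239 = 12.421°.
a = sin²(Δφ/2) + cos φ₁ · cos φ₂ · sin²(Δλ/2) = 0.014964.
c = 2·atan2(√a, √(1−a)) = 0.24527 rad → d = 6371·c ≈ 1562.62 km ≈ 843.75 nmi.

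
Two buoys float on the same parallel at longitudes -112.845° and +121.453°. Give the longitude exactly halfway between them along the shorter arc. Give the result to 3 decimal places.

Signed shortest Δλ from -112.845° to +121.453° is -125.702°.
Midpoint longitude = -112.845° + (-125.702°)/2 = -112.845° − 62.851° = -175.696°.
(The naïve average (-112.845 + +121.453)/2 = 4.304° is on the wrong side of the globe.)

-175.696°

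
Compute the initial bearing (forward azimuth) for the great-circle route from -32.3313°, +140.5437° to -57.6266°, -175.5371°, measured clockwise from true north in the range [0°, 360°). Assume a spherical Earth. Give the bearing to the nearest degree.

Δλ = -175.5371 − 140.5437 = -316.0808°; wrapped into (−180°, 180°]: 43.9192°.
θ = atan2( sin Δλ · cos φ₂ , cos φ₁ · sin φ₂ − sin φ₁ · cos φ₂ · cos Δλ )
  = atan2(0.37140, -0.50737) = 143.796° → normalised to [0°, 360°): 143.796°.

144°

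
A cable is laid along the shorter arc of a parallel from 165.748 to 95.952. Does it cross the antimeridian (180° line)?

Signed shortest Δλ = ((95.952 − 165.748 + 180) mod 360) − 180 = -69.796°.
Going west by 69.796° from +165.748° reaches +95.952° without touching 180°.

No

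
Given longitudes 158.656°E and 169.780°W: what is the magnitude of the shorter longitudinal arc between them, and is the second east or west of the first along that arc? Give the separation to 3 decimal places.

Raw difference: -169.780 − 158.656 = -328.436°.
Normalise into (−180°, 180°]: -328.436° + 360° = 31.564°.
Positive ⇒ the second point lies to the east; separation 31.564°.

31.564° east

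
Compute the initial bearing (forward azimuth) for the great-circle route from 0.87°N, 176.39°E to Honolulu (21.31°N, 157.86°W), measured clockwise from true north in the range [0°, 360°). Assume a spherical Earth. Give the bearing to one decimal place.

Δλ = -157.86 − 176.39 = -334.25°; wrapped into (−180°, 180°]: 25.75°.
θ = atan2( sin Δλ · cos φ₂ , cos φ₁ · sin φ₂ − sin φ₁ · cos φ₂ · cos Δλ )
  = atan2(0.40474, 0.35063) = 49.097° → normalised to [0°, 360°): 49.097°.

49.1°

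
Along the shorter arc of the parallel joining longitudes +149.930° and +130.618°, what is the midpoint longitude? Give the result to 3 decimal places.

+140.274°

Signed shortest Δλ from +149.930° to +130.618° is -19.312°.
Midpoint longitude = +149.930° + (-19.312°)/2 = +149.930° − 9.656° = +140.274°.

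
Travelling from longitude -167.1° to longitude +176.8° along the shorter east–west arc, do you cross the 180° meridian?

Naïve |176.8 − -167.1| = 343.9° > 180°, so the shorter arc goes the other way round — across 180°.
Signed shortest Δλ = ((176.8 − -167.1 + 180) mod 360) − 180 = -16.1°.
Going west by 16.1° from -167.1° passes through 180° before reaching +176.8°.

Yes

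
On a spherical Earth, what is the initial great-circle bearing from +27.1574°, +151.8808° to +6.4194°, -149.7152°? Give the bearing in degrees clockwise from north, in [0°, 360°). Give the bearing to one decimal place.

Δλ = -149.7152 − 151.8808 = -301.5960°; wrapped into (−180°, 180°]: 58.4040°.
θ = atan2( sin Δλ · cos φ₂ , cos φ₁ · sin φ₂ − sin φ₁ · cos φ₂ · cos Δλ )
  = atan2(0.84642, -0.13816) = 99.271° → normalised to [0°, 360°): 99.271°.

99.3°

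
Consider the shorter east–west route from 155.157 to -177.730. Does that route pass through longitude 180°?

Naïve |-177.730 − 155.157| = 332.887° > 180°, so the shorter arc goes the other way round — across 180°.
Signed shortest Δλ = ((-177.730 − 155.157 + 180) mod 360) − 180 = 27.113°.
Going east by 27.113° from +155.157° passes through 180° before reaching -177.730°.

Yes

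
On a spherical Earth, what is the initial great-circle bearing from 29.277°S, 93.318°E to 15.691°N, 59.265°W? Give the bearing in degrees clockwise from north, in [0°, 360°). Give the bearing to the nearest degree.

248°

Δλ = -59.265 − 93.318 = -152.583°.
θ = atan2( sin Δλ · cos φ₂ , cos φ₁ · sin φ₂ − sin φ₁ · cos φ₂ · cos Δλ )
  = atan2(-0.44330, -0.18202) = -112.323° → normalised to [0°, 360°): 247.677°.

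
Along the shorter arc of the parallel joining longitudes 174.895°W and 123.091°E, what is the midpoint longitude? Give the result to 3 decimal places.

154.098°E

Signed shortest Δλ from -174.895° to +123.091° is -62.014°.
Midpoint longitude = -174.895° + (-62.014°)/2 = -174.895° − 31.007° = -205.902°.
Normalise into (−180°, 180°]: +154.098°.
(The naïve average (-174.895 + +123.091)/2 = -25.902° is on the wrong side of the globe.)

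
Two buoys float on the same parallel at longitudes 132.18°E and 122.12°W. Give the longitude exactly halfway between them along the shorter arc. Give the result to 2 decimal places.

Signed shortest Δλ from +132.18° to -122.12° is +105.70°.
Midpoint longitude = +132.18° + (+105.70°)/2 = +132.18° + 52.85° = +185.03°.
Normalise into (−180°, 180°]: -174.97°.
(The naïve average (+132.18 + -122.12)/2 = 5.03° is on the wrong side of the globe.)

174.97°W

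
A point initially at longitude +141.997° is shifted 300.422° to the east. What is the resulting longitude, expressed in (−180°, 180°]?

Start at +141.997°; shift +300.422° → +442.419°.
+442.419° lies outside (−180°, 180°]; subtract 360° → +82.419°.

+82.419°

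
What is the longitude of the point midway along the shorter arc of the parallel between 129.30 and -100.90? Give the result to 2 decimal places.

Signed shortest Δλ from +129.30° to -100.90° is +129.80°.
Midpoint longitude = +129.30° + (+129.80°)/2 = +129.30° + 64.90° = +194.20°.
Normalise into (−180°, 180°]: -165.80°.
(The naïve average (+129.30 + -100.90)/2 = 14.2° is on the wrong side of the globe.)

-165.80°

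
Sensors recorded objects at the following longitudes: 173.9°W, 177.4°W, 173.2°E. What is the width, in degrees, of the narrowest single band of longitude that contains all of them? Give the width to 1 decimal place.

Sort the longitudes: -177.4°, -173.9°, +173.2°.
Eastward gaps between consecutive values (wrapping around): 3.5°, 347.1°, 9.4°.
Largest gap = 347.1° ⇒ minimal covering band is its complement: 360° − 347.1° = 12.9°.
Band runs from +173.2° eastward to -173.9°, crossing the antimeridian.

12.9°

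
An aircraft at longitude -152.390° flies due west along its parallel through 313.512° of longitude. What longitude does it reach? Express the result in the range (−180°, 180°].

Start at -152.390°; shift −313.512° → -465.902°.
-465.902° lies outside (−180°, 180°]; add 360° → -105.902°.

-105.902°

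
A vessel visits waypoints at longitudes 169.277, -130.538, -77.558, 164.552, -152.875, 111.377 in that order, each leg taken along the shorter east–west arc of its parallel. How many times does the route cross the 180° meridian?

Leg 1: +169.277° → -130.538°, shortest Δλ = 60.185° (east) — crosses 180°.
Leg 2: -130.538° → -77.558°, shortest Δλ = 52.98° (east) — does not cross 180°.
Leg 3: -77.558° → +164.552°, shortest Δλ = -117.89° (west) — crosses 180°.
Leg 4: +164.552° → -152.875°, shortest Δλ = 42.573° (east) — crosses 180°.
Leg 5: -152.875° → +111.377°, shortest Δλ = -95.748° (west) — crosses 180°.
Total crossings: 4.

4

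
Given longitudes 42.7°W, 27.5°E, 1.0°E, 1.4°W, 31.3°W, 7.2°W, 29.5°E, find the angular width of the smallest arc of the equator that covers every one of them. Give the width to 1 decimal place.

72.2°

Sort the longitudes: -42.7°, -31.3°, -7.2°, -1.4°, +1.0°, +27.5°, +29.5°.
Eastward gaps between consecutive values (wrapping around): 11.4°, 24.1°, 5.8°, 2.4°, 26.5°, 2.0°, 287.8°.
Largest gap = 287.8° ⇒ minimal covering band is its complement: 360° − 287.8° = 72.2°.
Band runs from -42.7° eastward to +29.5°.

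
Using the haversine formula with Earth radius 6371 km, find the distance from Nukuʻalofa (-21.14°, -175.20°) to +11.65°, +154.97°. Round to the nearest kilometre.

Δλ = 154.97 − -175.20 = 330.17°; wrapped into (−180°, 180°]: -29.83°.
Δφ = 11.65 − -21.14 = 32.79°.
a = sin²(Δφ/2) + cos φ₁ · cos φ₂ · sin²(Δλ/2) = 0.140186.
c = 2·atan2(√a, √(1−a)) = 0.76753 rad → d = 6371·c ≈ 4889.93 km.

4890 km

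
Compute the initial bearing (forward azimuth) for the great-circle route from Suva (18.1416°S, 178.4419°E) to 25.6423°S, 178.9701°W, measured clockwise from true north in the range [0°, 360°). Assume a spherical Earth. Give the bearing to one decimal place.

Δλ = -178.9701 − 178.4419 = -357.4120°; wrapped into (−180°, 180°]: 2.5880°.
θ = atan2( sin Δλ · cos φ₂ , cos φ₁ · sin φ₂ − sin φ₁ · cos φ₂ · cos Δλ )
  = atan2(0.04071, -0.13082) = 162.716° → normalised to [0°, 360°): 162.716°.

162.7°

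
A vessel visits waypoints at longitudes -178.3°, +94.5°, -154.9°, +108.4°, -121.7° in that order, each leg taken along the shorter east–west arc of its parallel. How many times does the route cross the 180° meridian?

4

Leg 1: -178.3° → +94.5°, shortest Δλ = -87.2° (west) — crosses 180°.
Leg 2: +94.5° → -154.9°, shortest Δλ = 110.6° (east) — crosses 180°.
Leg 3: -154.9° → +108.4°, shortest Δλ = -96.7° (west) — crosses 180°.
Leg 4: +108.4° → -121.7°, shortest Δλ = 129.9° (east) — crosses 180°.
Total crossings: 4.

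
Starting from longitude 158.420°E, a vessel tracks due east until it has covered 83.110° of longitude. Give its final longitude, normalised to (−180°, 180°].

Start at +158.420°; shift +83.110° → +241.530°.
+241.530° lies outside (−180°, 180°]; subtract 360° → -118.470°.

118.470°W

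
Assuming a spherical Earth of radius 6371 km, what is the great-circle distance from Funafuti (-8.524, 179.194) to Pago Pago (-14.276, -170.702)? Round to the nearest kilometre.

1273 km

Δλ = -170.702 − 179.194 = -349.896°; wrapped into (−180°, 180°]: 10.104°.
Δφ = -14.276 − -8.524 = -5.752°.
a = sin²(Δφ/2) + cos φ₁ · cos φ₂ · sin²(Δλ/2) = 0.009950.
c = 2·atan2(√a, √(1−a)) = 0.19983 rad → d = 6371·c ≈ 1273.10 km.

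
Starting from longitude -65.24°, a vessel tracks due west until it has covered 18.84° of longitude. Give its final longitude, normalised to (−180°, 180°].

Start at -65.24°; shift −18.84° → -84.08°.
-84.08° already lies in (−180°, 180°].

-84.08°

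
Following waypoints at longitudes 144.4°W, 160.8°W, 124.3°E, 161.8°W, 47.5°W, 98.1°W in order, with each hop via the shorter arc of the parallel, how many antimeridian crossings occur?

Leg 1: -144.4° → -160.8°, shortest Δλ = -16.4° (west) — does not cross 180°.
Leg 2: -160.8° → +124.3°, shortest Δλ = -74.9° (west) — crosses 180°.
Leg 3: +124.3° → -161.8°, shortest Δλ = 73.9° (east) — crosses 180°.
Leg 4: -161.8° → -47.5°, shortest Δλ = 114.3° (east) — does not cross 180°.
Leg 5: -47.5° → -98.1°, shortest Δλ = -50.6° (west) — does not cross 180°.
Total crossings: 2.

2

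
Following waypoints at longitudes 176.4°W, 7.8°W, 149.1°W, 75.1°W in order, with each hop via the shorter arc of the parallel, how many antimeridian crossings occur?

Leg 1: -176.4° → -7.8°, shortest Δλ = 168.6° (east) — does not cross 180°.
Leg 2: -7.8° → -149.1°, shortest Δλ = -141.3° (west) — does not cross 180°.
Leg 3: -149.1° → -75.1°, shortest Δλ = 74.0° (east) — does not cross 180°.
Total crossings: 0.

0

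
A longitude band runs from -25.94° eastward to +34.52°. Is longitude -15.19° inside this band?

Band width going east from -25.94° to +34.52°: ((34.52 − -25.94) mod 360) = 60.46°.
Offset of -15.19° east of the west edge: ((-15.19 − -25.94) mod 360) = 10.75°.
10.75° ≤ 60.46° ⇒ inside.

Yes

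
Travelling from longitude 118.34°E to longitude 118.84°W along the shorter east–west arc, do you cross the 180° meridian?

Naïve |-118.84 − 118.34| = 237.18° > 180°, so the shorter arc goes the other way round — across 180°.
Signed shortest Δλ = ((-118.84 − 118.34 + 180) mod 360) − 180 = 122.82°.
Going east by 122.82° from +118.34° passes through 180° before reaching -118.84°.

Yes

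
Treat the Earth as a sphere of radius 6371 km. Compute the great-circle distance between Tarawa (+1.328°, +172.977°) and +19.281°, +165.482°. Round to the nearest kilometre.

Δλ = 165.482 − 172.977 = -7.495°.
Δφ = 19.281 − 1.328 = 17.953°.
a = sin²(Δφ/2) + cos φ₁ · cos φ₂ · sin²(Δλ/2) = 0.028376.
c = 2·atan2(√a, √(1−a)) = 0.33852 rad → d = 6371·c ≈ 2156.71 km.

2157 km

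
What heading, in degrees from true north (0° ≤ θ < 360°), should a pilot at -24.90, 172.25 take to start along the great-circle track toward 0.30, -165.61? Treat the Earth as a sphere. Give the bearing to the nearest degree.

44°

Δλ = -165.61 − 172.25 = -337.86°; wrapped into (−180°, 180°]: 22.14°.
θ = atan2( sin Δλ · cos φ₂ , cos φ₁ · sin φ₂ − sin φ₁ · cos φ₂ · cos Δλ )
  = atan2(0.37687, 0.39473) = 43.673° → normalised to [0°, 360°): 43.673°.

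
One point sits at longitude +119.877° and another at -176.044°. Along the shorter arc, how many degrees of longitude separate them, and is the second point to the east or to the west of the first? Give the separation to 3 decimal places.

Raw difference: -176.044 − 119.877 = -295.921°.
Normalise into (−180°, 180°]: -295.921° + 360° = 64.079°.
Positive ⇒ the second point lies to the east; separation 64.079°.

64.079° east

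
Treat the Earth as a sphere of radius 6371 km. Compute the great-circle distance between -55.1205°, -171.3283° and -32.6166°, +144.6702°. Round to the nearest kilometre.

Δλ = 144.6702 − -171.3283 = 315.9985°; wrapped into (−180°, 180°]: -44.0015°.
Δφ = -32.6166 − -55.1205 = 22.5039°.
a = sin²(Δφ/2) + cos φ₁ · cos φ₂ · sin²(Δλ/2) = 0.105670.
c = 2·atan2(√a, √(1−a)) = 0.66217 rad → d = 6371·c ≈ 4218.69 km.

4219 km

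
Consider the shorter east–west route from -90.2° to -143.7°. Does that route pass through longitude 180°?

No

Signed shortest Δλ = ((-143.7 − -90.2 + 180) mod 360) − 180 = -53.5°.
Going west by 53.5° from -90.2° reaches -143.7° without touching 180°.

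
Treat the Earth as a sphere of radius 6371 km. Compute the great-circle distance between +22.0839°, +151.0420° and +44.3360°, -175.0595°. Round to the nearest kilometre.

Δλ = -175.0595 − 151.0420 = -326.1015°; wrapped into (−180°, 180°]: 33.8985°.
Δφ = 44.3360 − 22.0839 = 22.2521°.
a = sin²(Δφ/2) + cos φ₁ · cos φ₂ · sin²(Δλ/2) = 0.093564.
c = 2·atan2(√a, √(1−a)) = 0.62173 rad → d = 6371·c ≈ 3961.04 km.

3961 km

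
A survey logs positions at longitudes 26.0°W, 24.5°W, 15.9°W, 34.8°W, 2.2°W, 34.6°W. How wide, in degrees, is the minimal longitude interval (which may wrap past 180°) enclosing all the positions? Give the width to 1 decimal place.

Sort the longitudes: -34.8°, -34.6°, -26.0°, -24.5°, -15.9°, -2.2°.
Eastward gaps between consecutive values (wrapping around): 0.2°, 8.6°, 1.5°, 8.6°, 13.7°, 327.4°.
Largest gap = 327.4° ⇒ minimal covering band is its complement: 360° − 327.4° = 32.6°.
Band runs from -34.8° eastward to -2.2°.

32.6°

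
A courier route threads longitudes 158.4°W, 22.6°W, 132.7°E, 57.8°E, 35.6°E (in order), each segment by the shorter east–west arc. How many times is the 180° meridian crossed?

0

Leg 1: -158.4° → -22.6°, shortest Δλ = 135.8° (east) — does not cross 180°.
Leg 2: -22.6° → +132.7°, shortest Δλ = 155.3° (east) — does not cross 180°.
Leg 3: +132.7° → +57.8°, shortest Δλ = -74.9° (west) — does not cross 180°.
Leg 4: +57.8° → +35.6°, shortest Δλ = -22.2° (west) — does not cross 180°.
Total crossings: 0.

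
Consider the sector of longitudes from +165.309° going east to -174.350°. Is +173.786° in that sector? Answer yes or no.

Band width going east from +165.309° to -174.350°: ((-174.350 − 165.309) mod 360) = 20.341°.
Offset of +173.786° east of the west edge: ((173.786 − 165.309) mod 360) = 8.477°.
8.477° ≤ 20.341° ⇒ inside.

Yes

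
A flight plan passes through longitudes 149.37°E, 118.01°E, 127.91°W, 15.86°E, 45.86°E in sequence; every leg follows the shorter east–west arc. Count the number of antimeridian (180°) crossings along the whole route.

Leg 1: +149.37° → +118.01°, shortest Δλ = -31.36° (west) — does not cross 180°.
Leg 2: +118.01° → -127.91°, shortest Δλ = 114.08° (east) — crosses 180°.
Leg 3: -127.91° → +15.86°, shortest Δλ = 143.77° (east) — does not cross 180°.
Leg 4: +15.86° → +45.86°, shortest Δλ = 30.0° (east) — does not cross 180°.
Total crossings: 1.

1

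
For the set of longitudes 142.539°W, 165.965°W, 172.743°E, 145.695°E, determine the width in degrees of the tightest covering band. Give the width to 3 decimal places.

71.766°

Sort the longitudes: -165.965°, -142.539°, +145.695°, +172.743°.
Eastward gaps between consecutive values (wrapping around): 23.426°, 288.234°, 27.048°, 21.292°.
Largest gap = 288.234° ⇒ minimal covering band is its complement: 360° − 288.234° = 71.766°.
Band runs from +145.695° eastward to -142.539°, crossing the antimeridian.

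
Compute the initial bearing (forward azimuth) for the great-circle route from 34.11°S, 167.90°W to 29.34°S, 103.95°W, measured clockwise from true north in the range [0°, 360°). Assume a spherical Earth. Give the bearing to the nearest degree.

Δλ = -103.95 − -167.90 = 63.95°.
θ = atan2( sin Δλ · cos φ₂ , cos φ₁ · sin φ₂ − sin φ₁ · cos φ₂ · cos Δλ )
  = atan2(0.78317, -0.19101) = 103.707° → normalised to [0°, 360°): 103.707°.

104°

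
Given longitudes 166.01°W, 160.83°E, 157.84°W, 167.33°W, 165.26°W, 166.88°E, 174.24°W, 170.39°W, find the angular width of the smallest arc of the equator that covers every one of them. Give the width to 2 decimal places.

41.33°

Sort the longitudes: -174.24°, -170.39°, -167.33°, -166.01°, -165.26°, -157.84°, +160.83°, +166.88°.
Eastward gaps between consecutive values (wrapping around): 3.85°, 3.06°, 1.32°, 0.75°, 7.42°, 318.67°, 6.05°, 18.88°.
Largest gap = 318.67° ⇒ minimal covering band is its complement: 360° − 318.67° = 41.33°.
Band runs from +160.83° eastward to -157.84°, crossing the antimeridian.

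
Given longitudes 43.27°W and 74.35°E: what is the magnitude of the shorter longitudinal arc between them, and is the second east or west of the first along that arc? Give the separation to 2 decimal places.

117.62° east

Raw difference: 74.35 − -43.27 = 117.62°.
Normalise into (−180°, 180°]: 117.62° stays 117.62°.
Positive ⇒ the second point lies to the east; separation 117.62°.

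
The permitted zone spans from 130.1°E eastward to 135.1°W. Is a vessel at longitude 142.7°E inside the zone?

Band width going east from +130.1° to -135.1°: ((-135.1 − 130.1) mod 360) = 94.8°.
Offset of +142.7° east of the west edge: ((142.7 − 130.1) mod 360) = 12.6°.
12.6° ≤ 94.8° ⇒ inside.

Yes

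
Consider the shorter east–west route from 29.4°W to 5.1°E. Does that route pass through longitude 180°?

Signed shortest Δλ = ((5.1 − -29.4 + 180) mod 360) − 180 = 34.5°.
Going east by 34.5° from -29.4° reaches +5.1° without touching 180°.

No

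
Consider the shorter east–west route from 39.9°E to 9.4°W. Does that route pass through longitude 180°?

Signed shortest Δλ = ((-9.4 − 39.9 + 180) mod 360) − 180 = -49.3°.
Going west by 49.3° from +39.9° reaches -9.4° without touching 180°.

No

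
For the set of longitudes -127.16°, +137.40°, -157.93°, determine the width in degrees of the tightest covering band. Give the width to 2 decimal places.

Sort the longitudes: -157.93°, -127.16°, +137.40°.
Eastward gaps between consecutive values (wrapping around): 30.77°, 264.56°, 64.67°.
Largest gap = 264.56° ⇒ minimal covering band is its complement: 360° − 264.56° = 95.44°.
Band runs from +137.40° eastward to -127.16°, crossing the antimeridian.

95.44°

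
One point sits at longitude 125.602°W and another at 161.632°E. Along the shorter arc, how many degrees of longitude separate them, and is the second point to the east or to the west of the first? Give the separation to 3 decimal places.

Raw difference: 161.632 − -125.602 = 287.234°.
Normalise into (−180°, 180°]: 287.234° − 360° = -72.766°.
Negative ⇒ the second point lies to the west; separation 72.766°.

72.766° west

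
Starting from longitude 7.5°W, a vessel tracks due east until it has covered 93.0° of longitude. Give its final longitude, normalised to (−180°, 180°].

Start at -7.5°; shift +93.0° → +85.5°.
+85.5° already lies in (−180°, 180°].

85.5°E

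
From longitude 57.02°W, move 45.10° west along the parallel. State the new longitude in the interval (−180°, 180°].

Start at -57.02°; shift −45.10° → -102.12°.
-102.12° already lies in (−180°, 180°].

102.12°W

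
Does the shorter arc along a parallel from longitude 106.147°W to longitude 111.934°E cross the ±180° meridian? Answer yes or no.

Yes

Naïve |111.934 − -106.147| = 218.081° > 180°, so the shorter arc goes the other way round — across 180°.
Signed shortest Δλ = ((111.934 − -106.147 + 180) mod 360) − 180 = -141.919°.
Going west by 141.919° from -106.147° passes through 180° before reaching +111.934°.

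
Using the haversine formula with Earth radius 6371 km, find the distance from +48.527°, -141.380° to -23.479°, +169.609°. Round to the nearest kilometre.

9370 km

Δλ = 169.609 − -141.380 = 310.989°; wrapped into (−180°, 180°]: -49.011°.
Δφ = -23.479 − 48.527 = -72.006°.
a = sin²(Δφ/2) + cos φ₁ · cos φ₂ · sin²(Δλ/2) = 0.450046.
c = 2·atan2(√a, √(1−a)) = 1.47072 rad → d = 6371·c ≈ 9369.97 km.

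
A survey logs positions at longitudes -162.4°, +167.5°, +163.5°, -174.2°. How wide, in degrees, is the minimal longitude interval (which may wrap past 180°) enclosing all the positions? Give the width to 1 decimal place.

34.1°

Sort the longitudes: -174.2°, -162.4°, +163.5°, +167.5°.
Eastward gaps between consecutive values (wrapping around): 11.8°, 325.9°, 4.0°, 18.3°.
Largest gap = 325.9° ⇒ minimal covering band is its complement: 360° − 325.9° = 34.1°.
Band runs from +163.5° eastward to -162.4°, crossing the antimeridian.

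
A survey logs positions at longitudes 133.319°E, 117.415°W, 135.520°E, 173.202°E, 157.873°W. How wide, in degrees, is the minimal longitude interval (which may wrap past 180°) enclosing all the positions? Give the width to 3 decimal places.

Sort the longitudes: -157.873°, -117.415°, +133.319°, +135.520°, +173.202°.
Eastward gaps between consecutive values (wrapping around): 40.458°, 250.734°, 2.201°, 37.682°, 28.925°.
Largest gap = 250.734° ⇒ minimal covering band is its complement: 360° − 250.734° = 109.266°.
Band runs from +133.319° eastward to -117.415°, crossing the antimeridian.

109.266°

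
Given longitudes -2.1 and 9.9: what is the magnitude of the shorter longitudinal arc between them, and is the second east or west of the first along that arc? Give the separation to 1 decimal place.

12.0° east

Raw difference: 9.9 − -2.1 = 12.0°.
Normalise into (−180°, 180°]: 12.0° stays 12.0°.
Positive ⇒ the second point lies to the east; separation 12.0°.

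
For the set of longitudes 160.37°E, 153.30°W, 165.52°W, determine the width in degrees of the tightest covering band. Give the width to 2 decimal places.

46.33°

Sort the longitudes: -165.52°, -153.30°, +160.37°.
Eastward gaps between consecutive values (wrapping around): 12.22°, 313.67°, 34.11°.
Largest gap = 313.67° ⇒ minimal covering band is its complement: 360° − 313.67° = 46.33°.
Band runs from +160.37° eastward to -153.30°, crossing the antimeridian.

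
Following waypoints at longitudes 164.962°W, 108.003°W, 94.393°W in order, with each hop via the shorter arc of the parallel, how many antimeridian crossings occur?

Leg 1: -164.962° → -108.003°, shortest Δλ = 56.959° (east) — does not cross 180°.
Leg 2: -108.003° → -94.393°, shortest Δλ = 13.61° (east) — does not cross 180°.
Total crossings: 0.

0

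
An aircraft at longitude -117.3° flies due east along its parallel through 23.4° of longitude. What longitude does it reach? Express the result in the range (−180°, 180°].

-93.9°

Start at -117.3°; shift +23.4° → -93.9°.
-93.9° already lies in (−180°, 180°].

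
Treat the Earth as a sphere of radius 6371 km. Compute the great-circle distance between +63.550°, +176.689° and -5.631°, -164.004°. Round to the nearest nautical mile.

4245 nmi

Δλ = -164.004 − 176.689 = -340.693°; wrapped into (−180°, 180°]: 19.307°.
Δφ = -5.631 − 63.550 = -69.181°.
a = sin²(Δφ/2) + cos φ₁ · cos φ₂ · sin²(Δλ/2) = 0.334756.
c = 2·atan2(√a, √(1−a)) = 1.23398 rad → d = 6371·c ≈ 7861.66 km ≈ 4244.96 nmi.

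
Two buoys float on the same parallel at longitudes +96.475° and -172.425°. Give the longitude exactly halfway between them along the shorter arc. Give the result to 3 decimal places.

+142.025°

Signed shortest Δλ from +96.475° to -172.425° is +91.100°.
Midpoint longitude = +96.475° + (+91.100°)/2 = +96.475° + 45.550° = +142.025°.
(The naïve average (+96.475 + -172.425)/2 = -37.975° is on the wrong side of the globe.)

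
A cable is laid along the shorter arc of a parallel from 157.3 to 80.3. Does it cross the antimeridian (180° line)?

Signed shortest Δλ = ((80.3 − 157.3 + 180) mod 360) − 180 = -77.0°.
Going west by 77.0° from +157.3° reaches +80.3° without touching 180°.

No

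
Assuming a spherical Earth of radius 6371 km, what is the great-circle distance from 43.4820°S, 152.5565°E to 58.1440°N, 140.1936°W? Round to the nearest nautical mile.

6957 nmi

Δλ = -140.1936 − 152.5565 = -292.7501°; wrapped into (−180°, 180°]: 67.2499°.
Δφ = 58.1440 − -43.4820 = 101.6260°.
a = sin²(Δφ/2) + cos φ₁ · cos φ₂ · sin²(Δλ/2) = 0.718192.
c = 2·atan2(√a, √(1−a)) = 2.02237 rad → d = 6371·c ≈ 12884.54 km ≈ 6957.10 nmi.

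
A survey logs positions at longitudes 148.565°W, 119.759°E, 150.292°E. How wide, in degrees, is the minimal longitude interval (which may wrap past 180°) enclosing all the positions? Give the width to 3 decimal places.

91.676°

Sort the longitudes: -148.565°, +119.759°, +150.292°.
Eastward gaps between consecutive values (wrapping around): 268.324°, 30.533°, 61.143°.
Largest gap = 268.324° ⇒ minimal covering band is its complement: 360° − 268.324° = 91.676°.
Band runs from +119.759° eastward to -148.565°, crossing the antimeridian.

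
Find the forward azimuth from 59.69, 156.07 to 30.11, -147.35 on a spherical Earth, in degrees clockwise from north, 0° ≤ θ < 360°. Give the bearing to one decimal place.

102.4°

Δλ = -147.35 − 156.07 = -303.42°; wrapped into (−180°, 180°]: 56.58°.
θ = atan2( sin Δλ · cos φ₂ , cos φ₁ · sin φ₂ − sin φ₁ · cos φ₂ · cos Δλ )
  = atan2(0.72203, -0.15815) = 102.355° → normalised to [0°, 360°): 102.355°.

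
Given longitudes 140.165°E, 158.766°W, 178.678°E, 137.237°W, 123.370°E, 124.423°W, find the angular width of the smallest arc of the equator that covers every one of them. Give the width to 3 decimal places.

112.207°

Sort the longitudes: -158.766°, -137.237°, -124.423°, +123.370°, +140.165°, +178.678°.
Eastward gaps between consecutive values (wrapping around): 21.529°, 12.814°, 247.793°, 16.795°, 38.513°, 22.556°.
Largest gap = 247.793° ⇒ minimal covering band is its complement: 360° − 247.793° = 112.207°.
Band runs from +123.370° eastward to -124.423°, crossing the antimeridian.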